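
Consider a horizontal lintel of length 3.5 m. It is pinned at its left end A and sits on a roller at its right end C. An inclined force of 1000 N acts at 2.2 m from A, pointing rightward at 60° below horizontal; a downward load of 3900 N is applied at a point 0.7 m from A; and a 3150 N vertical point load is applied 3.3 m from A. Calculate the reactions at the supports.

Taking moments about A: C_y·3.5 − 1000·sin60°·2.2 − 3900·0.7 − 3150·3.3 = 0 → C_y = 15030.3/3.5 = 4294.37 ≈ 4294 N.
ΣF_y = 0: A_y + 4294.37 − 1000·sin60° − 3900 − 3150 = 0 → A_y = 3622 N.
ΣF_x = 0: A_x + 1000·cos60° = 0 → A_x = -500.0 N.

A_x = -500.0 N, A_y = 3622 N, C_y = 4294 N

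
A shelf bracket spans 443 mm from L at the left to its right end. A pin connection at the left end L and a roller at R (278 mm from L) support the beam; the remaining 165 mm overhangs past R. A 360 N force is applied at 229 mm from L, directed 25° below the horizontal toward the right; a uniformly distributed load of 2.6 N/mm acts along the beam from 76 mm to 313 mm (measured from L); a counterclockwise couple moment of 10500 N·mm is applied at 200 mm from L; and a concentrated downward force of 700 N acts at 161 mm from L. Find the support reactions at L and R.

Resultant of the distributed load: 2.6 × 237 = 616.2 N at 194.5 mm from L.
Taking moments about L: R_y·278 − 360·sin25°·229 − (2.6·237)·194.5 + 10500 − 700·161 = 0 → R_y = 256892/278 = 924.072 ≈ 924.1 N.
ΣF_y = 0: L_y + 924.072 − 360·sin25° − 2.6·237 − 700 = 0 → L_y = 544.3 N.
ΣF_x = 0: L_x + 360·cos25° = 0 → L_x = -326.3 N.

L_x = -326.3 N, L_y = 544.3 N, R_y = 924.1 N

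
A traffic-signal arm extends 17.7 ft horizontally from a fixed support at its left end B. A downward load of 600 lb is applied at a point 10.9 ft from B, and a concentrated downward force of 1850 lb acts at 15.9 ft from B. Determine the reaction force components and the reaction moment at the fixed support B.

ΣF_x = 0: B_x = 0.
ΣF_y = 0: B_y − 600 − 1850 = 0 → B_y = 2450 lb.
ΣM about B: M_B − 600·10.9 − 1850·15.9 = 0 → M_B = 35960 lb·ft.

B_x = 0, B_y = 2450 lb, M_B = 35960 lb·ft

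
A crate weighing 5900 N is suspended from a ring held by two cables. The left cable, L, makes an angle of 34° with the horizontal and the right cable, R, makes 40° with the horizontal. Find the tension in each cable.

ΣF_x = 0: −T_L·cos34° + T_R·cos40° = 0 → T_R = 1.08223·T_L.
ΣF_y = 0: T_L·sin34° + T_R·sin40° = 5900.
Substitute: T_L·(0.559193 + 1.08223·0.642788) = 5900 → T_L = 4701.8 ≈ 4702 N.
Then T_R = 1.08223 × 4701.8 = 5088 N.

T_L = 4702 N, T_R = 5088 N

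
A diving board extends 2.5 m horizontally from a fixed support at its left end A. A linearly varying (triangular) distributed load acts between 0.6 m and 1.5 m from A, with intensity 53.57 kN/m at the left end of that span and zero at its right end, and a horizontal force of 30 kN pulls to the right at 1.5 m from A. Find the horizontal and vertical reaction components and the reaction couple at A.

A_x = -30.00 kN, A_y = 24.11 kN, M_A = 21.70 kN·m

Resultant of the triangular load: ½ × 53.57 × 0.9 = 24.1065 kN, acting at 0.9 m from A (one-third of the span from the peak).
ΣF_x = 0: A_x + 30 = 0 → A_x = -30.00 kN.
ΣF_y = 0: A_y − ½·53.57·0.9 = 0 → A_y = 24.11 kN.
ΣM about A: M_A − (½·53.57·0.9)·0.9 = 0 → M_A = 21.70 kN·m.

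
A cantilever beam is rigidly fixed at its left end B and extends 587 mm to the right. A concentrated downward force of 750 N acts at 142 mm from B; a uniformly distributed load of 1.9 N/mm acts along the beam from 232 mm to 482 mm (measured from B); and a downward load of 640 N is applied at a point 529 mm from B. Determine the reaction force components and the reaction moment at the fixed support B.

Resultant of the distributed load: 1.9 × 250 = 475 N at 357 mm from B.
ΣF_x = 0: B_x = 0.
ΣF_y = 0: B_y − 750 − 1.9·250 − 640 = 0 → B_y = 1865 N.
ΣM about B: M_B − 750·142 − (1.9·250)·357 − 640·529 = 0 → M_B = 614600 N·mm.

B_x = 0, B_y = 1865 N, M_B = 614600 N·mm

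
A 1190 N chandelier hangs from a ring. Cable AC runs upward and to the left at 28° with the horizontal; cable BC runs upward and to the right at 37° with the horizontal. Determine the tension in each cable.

ΣF_x = 0: −T_AC·cos28° + T_BC·cos37° = 0 → T_BC = 1.10557·T_AC.
ΣF_y = 0: T_AC·sin28° + T_BC·sin37° = 1190.
Substitute: T_AC·(0.469472 + 1.10557·0.601815) = 1190 → T_AC = 1048.62 ≈ 1049 N.
Then T_BC = 1.10557 × 1048.62 = 1159 N.

T_AC = 1049 N, T_BC = 1159 N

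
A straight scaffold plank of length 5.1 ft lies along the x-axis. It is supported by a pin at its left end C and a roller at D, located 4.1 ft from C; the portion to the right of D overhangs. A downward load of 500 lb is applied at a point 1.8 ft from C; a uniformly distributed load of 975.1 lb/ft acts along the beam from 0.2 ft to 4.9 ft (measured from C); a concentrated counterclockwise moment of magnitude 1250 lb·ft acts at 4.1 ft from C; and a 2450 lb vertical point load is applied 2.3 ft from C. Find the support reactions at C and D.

Resultant of the distributed load: 975.1 × 4.7 = 4582.97 lb at 2.55 ft from C.
Moments about C: D_y·4.1 − 500·1.8 − (975.1·4.7)·2.55 + 1250 − 2450·2.3 = 0 → D_y = 16971.5735/4.1 = 4139.41 ≈ 4139 lb.
ΣF_y = 0: C_y + 4139.41 − 500 − 975.1·4.7 − 2450 = 0 → C_y = 3394 lb.
ΣF_x = 0: no horizontal applied forces, so C_x = 0.

C_x = 0, C_y = 3394 lb, D_y = 4139 lb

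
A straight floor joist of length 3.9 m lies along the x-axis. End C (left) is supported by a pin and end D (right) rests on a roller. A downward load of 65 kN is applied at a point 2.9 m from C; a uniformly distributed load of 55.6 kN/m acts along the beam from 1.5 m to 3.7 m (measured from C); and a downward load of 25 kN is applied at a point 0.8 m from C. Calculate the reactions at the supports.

C_x = 0, C_y = 77.31 kN, D_y = 135.0 kN

Resultant of the distributed load: 55.6 × 2.2 = 122.32 kN at 2.6 m from C.
Moments about C: D_y·3.9 − 65·2.9 − (55.6·2.2)·2.6 − 25·0.8 = 0 → D_y = 526.532/3.9 = 135.008 ≈ 135.0 kN.
ΣF_y = 0: C_y + 135.008 − 65 − 55.6·2.2 − 25 = 0 → C_y = 77.31 kN.
ΣF_x = 0: no horizontal applied forces, so C_x = 0.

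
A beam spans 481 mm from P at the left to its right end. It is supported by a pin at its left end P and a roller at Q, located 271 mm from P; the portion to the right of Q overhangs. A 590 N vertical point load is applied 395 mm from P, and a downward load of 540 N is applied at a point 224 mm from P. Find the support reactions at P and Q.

Moments about P: Q_y·271 − 590·395 − 540·224 = 0 → Q_y = 354010/271 = 1306.31 ≈ 1306 N.
ΣF_y = 0: P_y + 1306.31 − 590 − 540 = 0 → P_y = -176.3 N.
ΣF_x = 0: no horizontal applied forces, so P_x = 0.

P_x = 0, P_y = -176.3 N, Q_y = 1306 N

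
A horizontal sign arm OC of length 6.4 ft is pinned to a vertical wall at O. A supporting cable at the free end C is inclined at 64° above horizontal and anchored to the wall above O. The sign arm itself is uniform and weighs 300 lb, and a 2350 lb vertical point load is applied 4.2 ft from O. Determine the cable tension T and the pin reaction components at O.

ΣM about O: T·sin64°·6.4 − 300·3.2 − 2350·4.2 = 0 → T = 10830/(6.4·0.898794) = 1882.73 ≈ 1883 lb.
ΣF_x = 0: O_x − T·cos64° = 0 → O_x = 1882.73 × 0.438371 = 825.3 lb.
ΣF_y = 0: O_y + T·sin64° − 300 − 2350 = 0 → O_y = 2650 − 1882.73 × 0.898794 = 957.8 lb.

T = 1883 lb, O_x = 825.3 lb, O_y = 957.8 lb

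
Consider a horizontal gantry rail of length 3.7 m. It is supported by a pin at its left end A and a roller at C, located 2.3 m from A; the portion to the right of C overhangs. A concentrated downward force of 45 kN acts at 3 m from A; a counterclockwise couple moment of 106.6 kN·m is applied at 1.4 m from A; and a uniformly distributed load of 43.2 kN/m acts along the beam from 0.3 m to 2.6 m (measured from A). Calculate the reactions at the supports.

A_x = 0, A_y = 69.37 kN, C_y = 74.99 kN

Resultant of the distributed load: 43.2 × 2.3 = 99.36 kN at 1.45 m from A.
Taking moments about A: C_y·2.3 − 45·3 + 106.6 − (43.2·2.3)·1.45 = 0 → C_y = 172.472/2.3 = 74.9878 ≈ 74.99 kN.
ΣF_y = 0: A_y + 74.9878 − 45 − 43.2·2.3 = 0 → A_y = 69.37 kN.
ΣF_x = 0: no horizontal applied forces, so A_x = 0.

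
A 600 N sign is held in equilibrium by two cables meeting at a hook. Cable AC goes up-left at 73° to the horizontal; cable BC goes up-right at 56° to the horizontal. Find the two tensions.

ΣF_x = 0: −T_AC·cos73° + T_BC·cos56° = 0 → T_BC = 0.522846·T_AC.
ΣF_y = 0: T_AC·sin73° + T_BC·sin56° = 600.
Substitute: T_AC·(0.956305 + 0.522846·0.829038) = 600 → T_AC = 431.728 ≈ 431.7 N.
Then T_BC = 0.522846 × 431.728 = 225.7 N.

T_AC = 431.7 N, T_BC = 225.7 N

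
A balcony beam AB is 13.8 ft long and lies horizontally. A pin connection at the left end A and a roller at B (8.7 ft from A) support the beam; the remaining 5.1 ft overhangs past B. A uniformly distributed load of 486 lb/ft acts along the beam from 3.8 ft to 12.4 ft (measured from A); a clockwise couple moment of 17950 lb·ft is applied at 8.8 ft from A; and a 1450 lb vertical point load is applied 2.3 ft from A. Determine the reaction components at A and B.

A_x = 0, A_y = -708.3 lb, B_y = 6338 lb

Resultant of the distributed load: 486 × 8.6 = 4179.6 lb at 8.1 ft from A.
Taking moments about A: B_y·8.7 − (486·8.6)·8.1 − 17950 − 1450·2.3 = 0 → B_y = 55139.76/8.7 = 6337.9 ≈ 6338 lb.
ΣF_y = 0: A_y + 6337.9 − 486·8.6 − 1450 = 0 → A_y = -708.3 lb.
ΣF_x = 0: no horizontal applied forces, so A_x = 0.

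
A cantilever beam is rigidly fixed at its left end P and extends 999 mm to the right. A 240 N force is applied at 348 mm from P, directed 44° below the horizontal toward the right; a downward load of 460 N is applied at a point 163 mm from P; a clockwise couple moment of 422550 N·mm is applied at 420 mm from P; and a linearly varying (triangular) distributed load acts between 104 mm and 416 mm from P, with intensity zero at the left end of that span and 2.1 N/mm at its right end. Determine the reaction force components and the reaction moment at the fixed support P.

Resultant of the triangular load: ½ × 2.1 × 312 = 327.6 N, acting at 312 mm from P (one-third of the span from the peak).
ΣF_x = 0: P_x + 240·cos44° = 0 → P_x = -172.6 N.
ΣF_y = 0: P_y − 240·sin44° − 460 − ½·2.1·312 = 0 → P_y = 954.3 N.
ΣM about P: M_P − 240·sin44°·348 − 460·163 − 422550 − (½·2.1·312)·312 = 0 → M_P = 657800 N·mm.

P_x = -172.6 N, P_y = 954.3 N, M_P = 657800 N·mm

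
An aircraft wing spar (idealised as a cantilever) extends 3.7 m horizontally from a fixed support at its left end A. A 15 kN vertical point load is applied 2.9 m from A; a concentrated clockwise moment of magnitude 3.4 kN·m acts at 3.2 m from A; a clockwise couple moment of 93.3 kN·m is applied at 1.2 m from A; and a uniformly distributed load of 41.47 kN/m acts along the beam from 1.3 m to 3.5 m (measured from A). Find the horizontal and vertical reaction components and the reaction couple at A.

Resultant of the distributed load: 41.47 × 2.2 = 91.234 kN at 2.4 m from A.
ΣF_x = 0: A_x = 0.
ΣF_y = 0: A_y − 15 − 41.47·2.2 = 0 → A_y = 106.2 kN.
ΣM about A: M_A − 15·2.9 − 3.4 − 93.3 − (41.47·2.2)·2.4 = 0 → M_A = 359.2 kN·m.

A_x = 0, A_y = 106.2 kN, M_A = 359.2 kN·m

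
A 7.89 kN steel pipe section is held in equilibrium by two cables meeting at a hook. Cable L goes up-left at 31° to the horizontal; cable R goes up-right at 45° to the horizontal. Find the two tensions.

ΣF_x = 0: −T_L·cos31° + T_R·cos45° = 0 → T_R = 1.21222·T_L.
ΣF_y = 0: T_L·sin31° + T_R·sin45° = 7.89.
Substitute: T_L·(0.515038 + 1.21222·0.707107) = 7.89 → T_L = 5.74986 ≈ 5.750 kN.
Then T_R = 1.21222 × 5.74986 = 6.970 kN.

T_L = 5.750 kN, T_R = 6.970 kN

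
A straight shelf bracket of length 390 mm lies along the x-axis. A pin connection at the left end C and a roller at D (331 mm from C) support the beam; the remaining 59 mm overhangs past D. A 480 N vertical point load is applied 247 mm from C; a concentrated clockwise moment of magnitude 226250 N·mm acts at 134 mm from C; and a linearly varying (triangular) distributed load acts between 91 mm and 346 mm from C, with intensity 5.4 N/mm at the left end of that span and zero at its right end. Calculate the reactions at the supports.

Resultant of the triangular load: ½ × 5.4 × 255 = 688.5 N, acting at 176 mm from C (one-third of the span from the peak).
ΣM about C: D_y·331 − 480·247 − 226250 − (½·5.4·255)·176 = 0 → D_y = 465986/331 = 1407.81 ≈ 1408 N.
ΣF_y = 0: C_y + 1407.81 − 480 − ½·5.4·255 = 0 → C_y = -239.3 N.
ΣF_x = 0: no horizontal applied forces, so C_x = 0.

C_x = 0, C_y = -239.3 N, D_y = 1408 N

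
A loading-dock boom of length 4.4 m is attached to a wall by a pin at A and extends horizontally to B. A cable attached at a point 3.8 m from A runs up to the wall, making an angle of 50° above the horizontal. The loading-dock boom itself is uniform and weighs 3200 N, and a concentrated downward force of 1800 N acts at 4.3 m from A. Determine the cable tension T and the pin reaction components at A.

ΣM about A: T·sin50°·3.8 − 3200·2.2 − 1800·4.3 = 0 → T = 14780/(3.8·0.766044) = 5077.35 ≈ 5077 N.
ΣF_x = 0: A_x − T·cos50° = 0 → A_x = 5077.35 × 0.642788 = 3264 N.
ΣF_y = 0: A_y + T·sin50° − 3200 − 1800 = 0 → A_y = 5000 − 5077.35 × 0.766044 = 1111 N.

T = 5077 N, A_x = 3264 N, A_y = 1111 N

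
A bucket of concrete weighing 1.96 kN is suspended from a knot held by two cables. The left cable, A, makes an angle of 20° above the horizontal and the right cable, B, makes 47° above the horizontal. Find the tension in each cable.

ΣF_x = 0: −T_A·cos20° + T_B·cos47° = 0 → T_B = 1.37785·T_A.
ΣF_y = 0: T_A·sin20° + T_B·sin47° = 1.96.
Substitute: T_A·(0.34202 + 1.37785·0.731354) = 1.96 → T_A = 1.45216 ≈ 1.452 kN.
Then T_B = 1.37785 × 1.45216 = 2.001 kN.

T_A = 1.452 kN, T_B = 2.001 kN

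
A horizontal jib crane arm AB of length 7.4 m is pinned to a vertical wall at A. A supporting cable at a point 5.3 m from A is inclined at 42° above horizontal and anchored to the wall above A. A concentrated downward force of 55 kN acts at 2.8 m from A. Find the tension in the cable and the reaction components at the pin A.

T = 43.42 kN, A_x = 32.27 kN, A_y = 25.94 kN

ΣM about A: T·sin42°·5.3 − 55·2.8 = 0 → T = 154/(5.3·0.669131) = 43.4244 ≈ 43.42 kN.
ΣF_x = 0: A_x − T·cos42° = 0 → A_x = 43.4244 × 0.743145 = 32.27 kN.
ΣF_y = 0: A_y + T·sin42° − 55 = 0 → A_y = 55 − 43.4244 × 0.669131 = 25.94 kN.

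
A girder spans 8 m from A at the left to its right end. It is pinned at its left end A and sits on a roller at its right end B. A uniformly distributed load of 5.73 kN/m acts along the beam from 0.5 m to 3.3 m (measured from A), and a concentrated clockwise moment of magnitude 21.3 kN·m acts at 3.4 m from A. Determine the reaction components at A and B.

Resultant of the distributed load: 5.73 × 2.8 = 16.044 kN at 1.9 m from A.
Taking moments about A: B_y·8 − (5.73·2.8)·1.9 − 21.3 = 0 → B_y = 51.7836/8 = 6.47295 ≈ 6.473 kN.
ΣF_y = 0: A_y + 6.47295 − 5.73·2.8 = 0 → A_y = 9.571 kN.
ΣF_x = 0: no horizontal applied forces, so A_x = 0.

A_x = 0, A_y = 9.571 kN, B_y = 6.473 kN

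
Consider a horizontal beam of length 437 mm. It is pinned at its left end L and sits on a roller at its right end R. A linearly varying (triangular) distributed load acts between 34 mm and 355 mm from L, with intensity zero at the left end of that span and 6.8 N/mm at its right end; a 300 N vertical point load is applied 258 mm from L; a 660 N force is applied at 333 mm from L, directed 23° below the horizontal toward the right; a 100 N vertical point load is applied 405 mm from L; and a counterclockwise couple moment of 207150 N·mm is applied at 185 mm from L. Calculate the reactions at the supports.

L_x = -607.5 N, L_y = 1138 N, R_y = 611.7 N

Resultant of the triangular load: ½ × 6.8 × 321 = 1091.4 N, acting at 248 mm from L (one-third of the span from the peak).
Moments about L: R_y·437 − (½·6.8·321)·248 − 300·258 − 660·sin23°·333 − 100·405 + 207150 = 0 → R_y = 267292/437 = 611.652 ≈ 611.7 N.
ΣF_y = 0: L_y + 611.652 − ½·6.8·321 − 300 − 660·sin23° − 100 = 0 → L_y = 1138 N.
ΣF_x = 0: L_x + 660·cos23° = 0 → L_x = -607.5 N.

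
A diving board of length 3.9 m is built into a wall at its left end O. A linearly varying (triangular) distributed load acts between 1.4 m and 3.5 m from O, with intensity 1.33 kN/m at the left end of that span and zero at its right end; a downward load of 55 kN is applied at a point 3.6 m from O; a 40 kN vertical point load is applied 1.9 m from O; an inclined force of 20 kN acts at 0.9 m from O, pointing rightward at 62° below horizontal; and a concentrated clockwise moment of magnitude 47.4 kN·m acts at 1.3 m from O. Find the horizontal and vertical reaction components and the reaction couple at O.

Resultant of the triangular load: ½ × 1.33 × 2.1 = 1.3965 kN, acting at 2.1 m from O (one-third of the span from the peak).
ΣF_x = 0: O_x + 20·cos62° = 0 → O_x = -9.389 kN.
ΣF_y = 0: O_y − ½·1.33·2.1 − 55 − 40 − 20·sin62° = 0 → O_y = 114.1 kN.
ΣM about O: M_O − (½·1.33·2.1)·2.1 − 55·3.6 − 40·1.9 − 20·sin62°·0.9 − 47.4 = 0 → M_O = 340.2 kN·m.

O_x = -9.389 kN, O_y = 114.1 kN, M_O = 340.2 kN·m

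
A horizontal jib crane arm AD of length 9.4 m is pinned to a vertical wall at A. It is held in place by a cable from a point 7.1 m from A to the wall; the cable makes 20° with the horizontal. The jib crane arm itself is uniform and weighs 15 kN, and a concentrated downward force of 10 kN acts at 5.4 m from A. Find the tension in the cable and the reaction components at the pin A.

ΣM about A: T·sin20°·7.1 − 15·4.7 − 10·5.4 = 0 → T = 124.5/(7.1·0.34202) = 51.2695 ≈ 51.27 kN.
ΣF_x = 0: A_x − T·cos20° = 0 → A_x = 51.2695 × 0.939693 = 48.18 kN.
ΣF_y = 0: A_y + T·sin20° − 15 − 10 = 0 → A_y = 25 − 51.2695 × 0.34202 = 7.465 kN.

T = 51.27 kN, A_x = 48.18 kN, A_y = 7.465 kN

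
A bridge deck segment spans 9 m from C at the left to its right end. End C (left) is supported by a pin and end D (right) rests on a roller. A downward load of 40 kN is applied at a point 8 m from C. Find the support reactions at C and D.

C_x = 0, C_y = 4.444 kN, D_y = 35.56 kN

ΣM about C: D_y·9 − 40·8 = 0 → D_y = 320/9 = 35.5556 ≈ 35.56 kN.
ΣF_y = 0: C_y + 35.5556 − 40 = 0 → C_y = 4.444 kN.
ΣF_x = 0: no horizontal applied forces, so C_x = 0.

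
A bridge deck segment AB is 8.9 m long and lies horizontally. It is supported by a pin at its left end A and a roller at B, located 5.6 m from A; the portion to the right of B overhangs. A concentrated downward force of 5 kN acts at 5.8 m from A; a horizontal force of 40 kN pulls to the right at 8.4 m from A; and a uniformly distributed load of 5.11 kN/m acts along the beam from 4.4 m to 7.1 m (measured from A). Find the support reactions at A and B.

A_x = -40.00 kN, A_y = -0.5481 kN, B_y = 19.35 kN

Resultant of the distributed load: 5.11 × 2.7 = 13.797 kN at 5.75 m from A.
Moments about A: B_y·5.6 − 5·5.8 − (5.11·2.7)·5.75 = 0 → B_y = 108.33275/5.6 = 19.3451 ≈ 19.35 kN.
ΣF_y = 0: A_y + 19.3451 − 5 − 5.11·2.7 = 0 → A_y = -0.5481 kN.
ΣF_x = 0: A_x + 40 = 0 → A_x = -40.00 kN.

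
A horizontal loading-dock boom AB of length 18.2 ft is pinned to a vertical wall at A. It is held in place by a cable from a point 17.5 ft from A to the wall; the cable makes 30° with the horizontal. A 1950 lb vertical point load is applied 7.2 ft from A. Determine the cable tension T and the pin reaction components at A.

ΣM about A: T·sin30°·17.5 − 1950·7.2 = 0 → T = 14040/(17.5·0.5) = 1604.57 ≈ 1605 lb.
ΣF_x = 0: A_x − T·cos30° = 0 → A_x = 1604.57 × 0.866025 = 1390 lb.
ΣF_y = 0: A_y + T·sin30° − 1950 = 0 → A_y = 1950 − 1604.57 × 0.5 = 1148 lb.

T = 1605 lb, A_x = 1390 lb, A_y = 1148 lb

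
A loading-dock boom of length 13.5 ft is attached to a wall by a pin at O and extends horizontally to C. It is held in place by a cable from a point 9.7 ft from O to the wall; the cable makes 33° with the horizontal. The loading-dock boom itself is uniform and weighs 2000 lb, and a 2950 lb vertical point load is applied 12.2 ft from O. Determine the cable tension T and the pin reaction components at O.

ΣM about O: T·sin33°·9.7 − 2000·6.75 − 2950·12.2 = 0 → T = 49490/(9.7·0.544639) = 9367.79 ≈ 9368 lb.
ΣF_x = 0: O_x − T·cos33° = 0 → O_x = 9367.79 × 0.838671 = 7856 lb.
ΣF_y = 0: O_y + T·sin33° − 2000 − 2950 = 0 → O_y = 4950 − 9367.79 × 0.544639 = -152.1 lb.

T = 9368 lb, O_x = 7856 lb, O_y = -152.1 lb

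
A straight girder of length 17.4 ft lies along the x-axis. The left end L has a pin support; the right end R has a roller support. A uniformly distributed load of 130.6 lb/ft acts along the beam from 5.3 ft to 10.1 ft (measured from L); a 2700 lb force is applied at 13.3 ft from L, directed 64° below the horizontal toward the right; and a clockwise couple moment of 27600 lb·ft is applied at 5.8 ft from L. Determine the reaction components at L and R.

Resultant of the distributed load: 130.6 × 4.8 = 626.88 lb at 7.7 ft from L.
Moments about L: R_y·17.4 − (130.6·4.8)·7.7 − 2700·sin64°·13.3 − 27600 = 0 → R_y = 64702.7/17.4 = 3718.55 ≈ 3719 lb.
ΣF_y = 0: L_y + 3718.55 − 130.6·4.8 − 2700·sin64° = 0 → L_y = -664.9 lb.
ΣF_x = 0: L_x + 2700·cos64° = 0 → L_x = -1184 lb.

L_x = -1184 lb, L_y = -664.9 lb, R_y = 3719 lb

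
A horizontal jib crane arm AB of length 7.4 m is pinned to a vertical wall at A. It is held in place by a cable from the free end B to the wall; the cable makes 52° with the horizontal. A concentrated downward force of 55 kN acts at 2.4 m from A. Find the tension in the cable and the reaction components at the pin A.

T = 22.64 kN, A_x = 13.94 kN, A_y = 37.16 kN

ΣM about A: T·sin52°·7.4 − 55·2.4 = 0 → T = 132/(7.4·0.788011) = 22.6365 ≈ 22.64 kN.
ΣF_x = 0: A_x − T·cos52° = 0 → A_x = 22.6365 × 0.615661 = 13.94 kN.
ΣF_y = 0: A_y + T·sin52° − 55 = 0 → A_y = 55 − 22.6365 × 0.788011 = 37.16 kN.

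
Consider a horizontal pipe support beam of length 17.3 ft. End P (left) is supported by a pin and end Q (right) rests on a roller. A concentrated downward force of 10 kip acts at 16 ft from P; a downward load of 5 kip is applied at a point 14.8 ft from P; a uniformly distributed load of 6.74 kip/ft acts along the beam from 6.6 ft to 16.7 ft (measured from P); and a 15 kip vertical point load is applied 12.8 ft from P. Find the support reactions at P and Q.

Resultant of the distributed load: 6.74 × 10.1 = 68.074 kip at 11.65 ft from P.
Taking moments about P: Q_y·17.3 − 10·16 − 5·14.8 − (6.74·10.1)·11.65 − 15·12.8 = 0 → Q_y = 1219.0621/17.3 = 70.466 ≈ 70.47 kip.
ΣF_y = 0: P_y + 70.466 − 10 − 5 − 6.74·10.1 − 15 = 0 → P_y = 27.61 kip.
ΣF_x = 0: no horizontal applied forces, so P_x = 0.

P_x = 0, P_y = 27.61 kip, Q_y = 70.47 kip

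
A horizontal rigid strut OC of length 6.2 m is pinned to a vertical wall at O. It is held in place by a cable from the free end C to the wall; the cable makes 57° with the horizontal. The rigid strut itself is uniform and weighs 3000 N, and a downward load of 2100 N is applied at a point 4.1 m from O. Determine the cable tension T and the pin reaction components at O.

T = 3444 N, O_x = 1876 N, O_y = 2211 N

ΣM about O: T·sin57°·6.2 − 3000·3.1 − 2100·4.1 = 0 → T = 17910/(6.2·0.838671) = 3444.39 ≈ 3444 N.
ΣF_x = 0: O_x − T·cos57° = 0 → O_x = 3444.39 × 0.544639 = 1876 N.
ΣF_y = 0: O_y + T·sin57° − 3000 − 2100 = 0 → O_y = 5100 − 3444.39 × 0.838671 = 2211 N.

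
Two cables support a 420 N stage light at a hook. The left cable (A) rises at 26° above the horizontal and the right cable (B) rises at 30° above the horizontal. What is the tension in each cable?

ΣF_x = 0: −T_A·cos26° + T_B·cos30° = 0 → T_B = 1.03784·T_A.
ΣF_y = 0: T_A·sin26° + T_B·sin30° = 420.
Substitute: T_A·(0.438371 + 1.03784·0.5) = 420 → T_A = 438.738 ≈ 438.7 N.
Then T_B = 1.03784 × 438.738 = 455.3 N.

T_A = 438.7 N, T_B = 455.3 N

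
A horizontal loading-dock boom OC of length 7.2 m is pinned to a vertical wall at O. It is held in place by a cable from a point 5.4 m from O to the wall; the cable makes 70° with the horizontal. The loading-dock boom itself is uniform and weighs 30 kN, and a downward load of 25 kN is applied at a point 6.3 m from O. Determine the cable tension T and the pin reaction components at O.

T = 52.32 kN, O_x = 17.90 kN, O_y = 5.833 kN

ΣM about O: T·sin70°·5.4 − 30·3.6 − 25·6.3 = 0 → T = 265.5/(5.4·0.939693) = 52.3221 ≈ 52.32 kN.
ΣF_x = 0: O_x − T·cos70° = 0 → O_x = 52.3221 × 0.34202 = 17.90 kN.
ΣF_y = 0: O_y + T·sin70° − 30 − 25 = 0 → O_y = 55 − 52.3221 × 0.939693 = 5.833 kN.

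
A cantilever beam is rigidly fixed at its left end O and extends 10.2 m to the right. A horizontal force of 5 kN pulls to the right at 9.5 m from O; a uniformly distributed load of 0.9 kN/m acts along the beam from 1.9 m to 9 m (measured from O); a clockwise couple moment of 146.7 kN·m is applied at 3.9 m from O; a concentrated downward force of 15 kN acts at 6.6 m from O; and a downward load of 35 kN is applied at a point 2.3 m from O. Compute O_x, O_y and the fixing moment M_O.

O_x = -5.000 kN, O_y = 56.39 kN, M_O = 361.0 kN·m

Resultant of the distributed load: 0.9 × 7.1 = 6.39 kN at 5.45 m from O.
ΣF_x = 0: O_x + 5 = 0 → O_x = -5.000 kN.
ΣF_y = 0: O_y − 0.9·7.1 − 15 − 35 = 0 → O_y = 56.39 kN.
ΣM about O: M_O − (0.9·7.1)·5.45 − 146.7 − 15·6.6 − 35·2.3 = 0 → M_O = 361.0 kN·m.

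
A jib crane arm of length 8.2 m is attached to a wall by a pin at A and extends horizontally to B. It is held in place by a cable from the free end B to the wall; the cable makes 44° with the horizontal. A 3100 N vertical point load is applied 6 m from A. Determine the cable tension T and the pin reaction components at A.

ΣM about A: T·sin44°·8.2 − 3100·6 = 0 → T = 18600/(8.2·0.694658) = 3265.34 ≈ 3265 N.
ΣF_x = 0: A_x − T·cos44° = 0 → A_x = 3265.34 × 0.71934 = 2349 N.
ΣF_y = 0: A_y + T·sin44° − 3100 = 0 → A_y = 3100 − 3265.34 × 0.694658 = 831.7 N.

T = 3265 N, A_x = 2349 N, A_y = 831.7 N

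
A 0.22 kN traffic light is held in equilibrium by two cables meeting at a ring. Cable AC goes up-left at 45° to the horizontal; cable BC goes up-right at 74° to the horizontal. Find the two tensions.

ΣF_x = 0: −T_AC·cos45° + T_BC·cos74° = 0 → T_BC = 2.56535·T_AC.
ΣF_y = 0: T_AC·sin45° + T_BC·sin74° = 0.22.
Substitute: T_AC·(0.707107 + 2.56535·0.961262) = 0.22 → T_AC = 0.0693333 ≈ 0.06933 kN.
Then T_BC = 2.56535 × 0.0693333 = 0.1779 kN.

T_AC = 0.06933 kN, T_BC = 0.1779 kN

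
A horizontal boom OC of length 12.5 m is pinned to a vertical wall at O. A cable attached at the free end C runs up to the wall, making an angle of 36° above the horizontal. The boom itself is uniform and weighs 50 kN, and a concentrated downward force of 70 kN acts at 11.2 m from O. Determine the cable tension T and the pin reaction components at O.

T = 149.2 kN, O_x = 120.7 kN, O_y = 32.28 kN

ΣM about O: T·sin36°·12.5 − 50·6.25 − 70·11.2 = 0 → T = 1096.5/(12.5·0.587785) = 149.238 ≈ 149.2 kN.
ΣF_x = 0: O_x − T·cos36° = 0 → O_x = 149.238 × 0.809017 = 120.7 kN.
ΣF_y = 0: O_y + T·sin36° − 50 − 70 = 0 → O_y = 120 − 149.238 × 0.587785 = 32.28 kN.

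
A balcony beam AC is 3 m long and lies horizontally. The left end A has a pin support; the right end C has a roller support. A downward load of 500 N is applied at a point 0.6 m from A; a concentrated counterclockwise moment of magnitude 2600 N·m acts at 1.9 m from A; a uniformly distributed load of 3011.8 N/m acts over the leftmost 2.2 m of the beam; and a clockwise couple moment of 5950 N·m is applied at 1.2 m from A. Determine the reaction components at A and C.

Resultant of the distributed load: 3011.8 × 2.2 = 6625.96 N at 1.1 m from A.
ΣM about A: C_y·3 − 500·0.6 + 2600 − (3011.8·2.2)·1.1 − 5950 = 0 → C_y = 10938.556/3 = 3646.19 ≈ 3646 N.
ΣF_y = 0: A_y + 3646.19 − 500 − 3011.8·2.2 = 0 → A_y = 3480 N.
ΣF_x = 0: no horizontal applied forces, so A_x = 0.

A_x = 0, A_y = 3480 N, C_y = 3646 N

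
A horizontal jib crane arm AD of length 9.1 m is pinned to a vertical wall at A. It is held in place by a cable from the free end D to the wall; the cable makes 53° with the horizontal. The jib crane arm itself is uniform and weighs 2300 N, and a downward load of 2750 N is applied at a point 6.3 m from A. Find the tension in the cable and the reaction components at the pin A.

T = 3824 N, A_x = 2301 N, A_y = 1996 N

ΣM about A: T·sin53°·9.1 − 2300·4.55 − 2750·6.3 = 0 → T = 27790/(9.1·0.798636) = 3823.83 ≈ 3824 N.
ΣF_x = 0: A_x − T·cos53° = 0 → A_x = 3823.83 × 0.601815 = 2301 N.
ΣF_y = 0: A_y + T·sin53° − 2300 − 2750 = 0 → A_y = 5050 − 3823.83 × 0.798636 = 1996 N.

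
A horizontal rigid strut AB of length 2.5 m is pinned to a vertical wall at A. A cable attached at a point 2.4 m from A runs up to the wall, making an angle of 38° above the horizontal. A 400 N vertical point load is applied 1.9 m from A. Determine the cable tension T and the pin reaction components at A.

T = 514.4 N, A_x = 405.3 N, A_y = 83.33 N

ΣM about A: T·sin38°·2.4 − 400·1.9 = 0 → T = 760/(2.4·0.615661) = 514.352 ≈ 514.4 N.
ΣF_x = 0: A_x − T·cos38° = 0 → A_x = 514.352 × 0.788011 = 405.3 N.
ΣF_y = 0: A_y + T·sin38° − 400 = 0 → A_y = 400 − 514.352 × 0.615661 = 83.33 N.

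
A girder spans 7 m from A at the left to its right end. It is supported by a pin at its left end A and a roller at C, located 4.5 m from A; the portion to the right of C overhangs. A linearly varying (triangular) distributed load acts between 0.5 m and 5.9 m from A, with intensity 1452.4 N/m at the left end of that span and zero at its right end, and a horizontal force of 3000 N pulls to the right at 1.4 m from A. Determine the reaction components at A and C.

A_x = -3000 N, A_y = 1917 N, C_y = 2004 N

Resultant of the triangular load: ½ × 1452.4 × 5.4 = 3921.48 N, acting at 2.3 m from A (one-third of the span from the peak).
Taking moments about A: C_y·4.5 − (½·1452.4·5.4)·2.3 = 0 → C_y = 9019.404/4.5 = 2004.31 ≈ 2004 N.
ΣF_y = 0: A_y + 2004.31 − ½·1452.4·5.4 = 0 → A_y = 1917 N.
ΣF_x = 0: A_x + 3000 = 0 → A_x = -3000 N.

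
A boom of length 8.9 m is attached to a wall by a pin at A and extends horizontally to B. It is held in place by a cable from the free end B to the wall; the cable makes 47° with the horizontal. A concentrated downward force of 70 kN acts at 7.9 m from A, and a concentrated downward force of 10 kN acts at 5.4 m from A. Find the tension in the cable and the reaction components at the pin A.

ΣM about A: T·sin47°·8.9 − 70·7.9 − 10·5.4 = 0 → T = 607/(8.9·0.731354) = 93.2548 ≈ 93.25 kN.
ΣF_x = 0: A_x − T·cos47° = 0 → A_x = 93.2548 × 0.681998 = 63.60 kN.
ΣF_y = 0: A_y + T·sin47° − 70 − 10 = 0 → A_y = 80 − 93.2548 × 0.731354 = 11.80 kN.

T = 93.25 kN, A_x = 63.60 kN, A_y = 11.80 kN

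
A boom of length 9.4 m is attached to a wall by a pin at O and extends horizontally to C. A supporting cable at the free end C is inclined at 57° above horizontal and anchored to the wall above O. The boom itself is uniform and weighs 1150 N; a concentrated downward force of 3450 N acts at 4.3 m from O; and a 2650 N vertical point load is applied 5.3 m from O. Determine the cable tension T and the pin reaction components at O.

ΣM about O: T·sin57°·9.4 − 1150·4.7 − 3450·4.3 − 2650·5.3 = 0 → T = 34285/(9.4·0.838671) = 4348.95 ≈ 4349 N.
ΣF_x = 0: O_x − T·cos57° = 0 → O_x = 4348.95 × 0.544639 = 2369 N.
ΣF_y = 0: O_y + T·sin57° − 1150 − 3450 − 2650 = 0 → O_y = 7250 − 4348.95 × 0.838671 = 3603 N.

T = 4349 N, O_x = 2369 N, O_y = 3603 N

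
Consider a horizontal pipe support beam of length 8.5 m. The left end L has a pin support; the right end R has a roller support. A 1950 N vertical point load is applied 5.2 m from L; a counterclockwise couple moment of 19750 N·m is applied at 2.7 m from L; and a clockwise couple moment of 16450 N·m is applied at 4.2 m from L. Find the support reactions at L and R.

Moments about L: R_y·8.5 − 1950·5.2 + 19750 − 16450 = 0 → R_y = 6840/8.5 = 804.706 ≈ 804.7 N.
ΣF_y = 0: L_y + 804.706 − 1950 = 0 → L_y = 1145 N.
ΣF_x = 0: no horizontal applied forces, so L_x = 0.

L_x = 0, L_y = 1145 N, R_y = 804.7 N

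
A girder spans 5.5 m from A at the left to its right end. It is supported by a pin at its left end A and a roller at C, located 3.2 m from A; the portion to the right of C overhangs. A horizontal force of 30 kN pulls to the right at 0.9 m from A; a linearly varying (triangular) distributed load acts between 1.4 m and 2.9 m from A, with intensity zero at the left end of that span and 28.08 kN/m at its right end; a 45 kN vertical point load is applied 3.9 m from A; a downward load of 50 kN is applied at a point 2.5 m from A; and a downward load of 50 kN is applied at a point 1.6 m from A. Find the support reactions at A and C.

A_x = -30.00 kN, A_y = 31.36 kN, C_y = 134.7 kN

Resultant of the triangular load: ½ × 28.08 × 1.5 = 21.06 kN, acting at 2.4 m from A (one-third of the span from the peak).
Taking moments about A: C_y·3.2 − (½·28.08·1.5)·2.4 − 45·3.9 − 50·2.5 − 50·1.6 = 0 → C_y = 431.044/3.2 = 134.701 ≈ 134.7 kN.
ΣF_y = 0: A_y + 134.701 − ½·28.08·1.5 − 45 − 50 − 50 = 0 → A_y = 31.36 kN.
ΣF_x = 0: A_x + 30 = 0 → A_x = -30.00 kN.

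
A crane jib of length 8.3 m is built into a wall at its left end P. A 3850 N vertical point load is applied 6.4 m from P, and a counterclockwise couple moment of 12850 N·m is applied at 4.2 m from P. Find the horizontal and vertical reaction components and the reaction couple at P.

P_x = 0, P_y = 3850 N, M_P = 11790 N·m

ΣF_x = 0: P_x = 0.
ΣF_y = 0: P_y − 3850 = 0 → P_y = 3850 N.
ΣM about P: M_P − 3850·6.4 + 12850 = 0 → M_P = 11790 N·m.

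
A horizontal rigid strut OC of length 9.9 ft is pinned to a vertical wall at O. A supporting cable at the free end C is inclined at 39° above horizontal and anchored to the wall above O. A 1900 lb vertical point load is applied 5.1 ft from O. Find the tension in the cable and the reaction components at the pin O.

T = 1555 lb, O_x = 1209 lb, O_y = 921.2 lb

ΣM about O: T·sin39°·9.9 − 1900·5.1 = 0 → T = 9690/(9.9·0.62932) = 1555.31 ≈ 1555 lb.
ΣF_x = 0: O_x − T·cos39° = 0 → O_x = 1555.31 × 0.777146 = 1209 lb.
ΣF_y = 0: O_y + T·sin39° − 1900 = 0 → O_y = 1900 − 1555.31 × 0.62932 = 921.2 lb.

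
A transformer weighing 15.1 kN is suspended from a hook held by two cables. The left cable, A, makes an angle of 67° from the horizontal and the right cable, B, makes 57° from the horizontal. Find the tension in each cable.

T_A = 9.920 kN, T_B = 7.117 kN

ΣF_x = 0: −T_A·cos67° + T_B·cos57° = 0 → T_B = 0.717413·T_A.
ΣF_y = 0: T_A·sin67° + T_B·sin57° = 15.1.
Substitute: T_A·(0.920505 + 0.717413·0.838671) = 15.1 → T_A = 9.91999 ≈ 9.920 kN.
Then T_B = 0.717413 × 9.91999 = 7.117 kN.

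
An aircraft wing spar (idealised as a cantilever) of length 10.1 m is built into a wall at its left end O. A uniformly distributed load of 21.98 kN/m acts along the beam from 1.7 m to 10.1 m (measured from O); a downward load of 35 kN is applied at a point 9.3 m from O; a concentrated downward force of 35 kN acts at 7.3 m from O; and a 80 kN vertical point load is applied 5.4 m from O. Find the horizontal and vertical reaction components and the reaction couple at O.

Resultant of the distributed load: 21.98 × 8.4 = 184.632 kN at 5.9 m from O.
ΣF_x = 0: O_x = 0.
ΣF_y = 0: O_y − 21.98·8.4 − 35 − 35 − 80 = 0 → O_y = 334.6 kN.
ΣM about O: M_O − (21.98·8.4)·5.9 − 35·9.3 − 35·7.3 − 80·5.4 = 0 → M_O = 2102 kN·m.

O_x = 0, O_y = 334.6 kN, M_O = 2102 kN·m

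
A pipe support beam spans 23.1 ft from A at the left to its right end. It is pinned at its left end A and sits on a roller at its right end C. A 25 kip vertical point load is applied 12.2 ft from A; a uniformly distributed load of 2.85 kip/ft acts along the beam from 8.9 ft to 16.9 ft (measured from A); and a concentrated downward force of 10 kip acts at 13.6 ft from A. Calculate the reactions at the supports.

A_x = 0, A_y = 25.98 kip, C_y = 31.82 kip

Resultant of the distributed load: 2.85 × 8 = 22.8 kip at 12.9 ft from A.
ΣM about A: C_y·23.1 − 25·12.2 − (2.85·8)·12.9 − 10·13.6 = 0 → C_y = 735.12/23.1 = 31.8234 ≈ 31.82 kip.
ΣF_y = 0: A_y + 31.8234 − 25 − 2.85·8 − 10 = 0 → A_y = 25.98 kip.
ΣF_x = 0: no horizontal applied forces, so A_x = 0.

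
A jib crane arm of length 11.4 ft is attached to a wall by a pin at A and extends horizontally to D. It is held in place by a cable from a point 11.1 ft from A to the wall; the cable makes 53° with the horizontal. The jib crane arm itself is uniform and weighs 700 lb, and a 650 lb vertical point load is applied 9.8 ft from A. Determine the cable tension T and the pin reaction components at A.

T = 1169 lb, A_x = 703.3 lb, A_y = 416.7 lb

ΣM about A: T·sin53°·11.1 − 700·5.7 − 650·9.8 = 0 → T = 10360/(11.1·0.798636) = 1168.66 ≈ 1169 lb.
ΣF_x = 0: A_x − T·cos53° = 0 → A_x = 1168.66 × 0.601815 = 703.3 lb.
ΣF_y = 0: A_y + T·sin53° − 700 − 650 = 0 → A_y = 1350 − 1168.66 × 0.798636 = 416.7 lb.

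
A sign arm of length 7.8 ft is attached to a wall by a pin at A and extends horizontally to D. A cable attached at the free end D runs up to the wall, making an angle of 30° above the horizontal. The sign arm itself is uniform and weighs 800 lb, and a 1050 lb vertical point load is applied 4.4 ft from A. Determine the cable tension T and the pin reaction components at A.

ΣM about A: T·sin30°·7.8 − 800·3.9 − 1050·4.4 = 0 → T = 7740/(7.8·0.5) = 1984.62 ≈ 1985 lb.
ΣF_x = 0: A_x − T·cos30° = 0 → A_x = 1984.62 × 0.866025 = 1719 lb.
ΣF_y = 0: A_y + T·sin30° − 800 − 1050 = 0 → A_y = 1850 − 1984.62 × 0.5 = 857.7 lb.

T = 1985 lb, A_x = 1719 lb, A_y = 857.7 lb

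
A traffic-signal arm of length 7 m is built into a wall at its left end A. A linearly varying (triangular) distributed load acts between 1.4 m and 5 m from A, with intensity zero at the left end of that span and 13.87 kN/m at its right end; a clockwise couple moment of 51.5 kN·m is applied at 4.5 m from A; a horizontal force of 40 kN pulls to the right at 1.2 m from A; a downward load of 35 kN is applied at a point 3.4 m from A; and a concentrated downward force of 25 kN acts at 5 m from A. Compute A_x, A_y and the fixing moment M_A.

A_x = -40.00 kN, A_y = 84.97 kN, M_A = 390.4 kN·m

Resultant of the triangular load: ½ × 13.87 × 3.6 = 24.966 kN, acting at 3.8 m from A (one-third of the span from the peak).
ΣF_x = 0: A_x + 40 = 0 → A_x = -40.00 kN.
ΣF_y = 0: A_y − ½·13.87·3.6 − 35 − 25 = 0 → A_y = 84.97 kN.
ΣM about A: M_A − (½·13.87·3.6)·3.8 − 51.5 − 35·3.4 − 25·5 = 0 → M_A = 390.4 kN·m.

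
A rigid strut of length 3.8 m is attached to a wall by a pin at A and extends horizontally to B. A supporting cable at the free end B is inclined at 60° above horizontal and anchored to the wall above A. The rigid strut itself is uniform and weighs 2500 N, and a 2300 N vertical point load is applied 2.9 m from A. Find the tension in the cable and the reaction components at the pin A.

ΣM about A: T·sin60°·3.8 − 2500·1.9 − 2300·2.9 = 0 → T = 11420/(3.8·0.866025) = 3470.18 ≈ 3470 N.
ΣF_x = 0: A_x − T·cos60° = 0 → A_x = 3470.18 × 0.5 = 1735 N.
ΣF_y = 0: A_y + T·sin60° − 2500 − 2300 = 0 → A_y = 4800 − 3470.18 × 0.866025 = 1795 N.

T = 3470 N, A_x = 1735 N, A_y = 1795 N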